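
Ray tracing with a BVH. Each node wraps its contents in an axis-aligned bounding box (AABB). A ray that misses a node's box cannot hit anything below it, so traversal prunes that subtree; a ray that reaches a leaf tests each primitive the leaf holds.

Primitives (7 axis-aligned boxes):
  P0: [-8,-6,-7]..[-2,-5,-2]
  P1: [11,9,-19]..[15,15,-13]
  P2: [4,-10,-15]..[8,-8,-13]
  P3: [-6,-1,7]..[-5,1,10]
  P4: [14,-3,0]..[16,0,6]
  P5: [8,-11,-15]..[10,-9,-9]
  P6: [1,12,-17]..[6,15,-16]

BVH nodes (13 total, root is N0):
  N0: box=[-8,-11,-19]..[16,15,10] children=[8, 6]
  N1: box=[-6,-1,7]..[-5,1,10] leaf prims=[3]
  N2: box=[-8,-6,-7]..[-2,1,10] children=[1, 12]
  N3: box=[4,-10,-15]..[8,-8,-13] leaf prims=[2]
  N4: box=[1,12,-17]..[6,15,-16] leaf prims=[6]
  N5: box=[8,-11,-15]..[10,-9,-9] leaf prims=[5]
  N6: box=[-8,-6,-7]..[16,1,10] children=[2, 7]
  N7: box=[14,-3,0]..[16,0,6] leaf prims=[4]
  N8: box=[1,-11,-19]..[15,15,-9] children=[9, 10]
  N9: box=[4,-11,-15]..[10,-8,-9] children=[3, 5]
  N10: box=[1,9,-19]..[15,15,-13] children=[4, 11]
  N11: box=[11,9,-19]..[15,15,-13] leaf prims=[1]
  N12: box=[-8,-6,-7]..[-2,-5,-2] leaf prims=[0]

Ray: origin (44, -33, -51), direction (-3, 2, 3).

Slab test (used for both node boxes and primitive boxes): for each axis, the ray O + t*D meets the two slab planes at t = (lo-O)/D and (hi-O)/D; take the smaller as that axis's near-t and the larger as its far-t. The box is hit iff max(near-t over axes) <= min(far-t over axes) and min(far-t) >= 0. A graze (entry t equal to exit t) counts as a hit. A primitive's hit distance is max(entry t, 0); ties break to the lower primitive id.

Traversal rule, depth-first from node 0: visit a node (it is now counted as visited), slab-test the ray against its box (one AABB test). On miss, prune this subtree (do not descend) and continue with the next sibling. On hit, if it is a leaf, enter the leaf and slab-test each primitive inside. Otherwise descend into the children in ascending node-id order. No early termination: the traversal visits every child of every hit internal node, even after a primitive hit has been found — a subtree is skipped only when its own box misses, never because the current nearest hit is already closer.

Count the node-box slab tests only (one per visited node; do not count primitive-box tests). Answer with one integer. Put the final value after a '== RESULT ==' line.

Traverse from the root:
N0 x:[28/3,52/3] y:[11,24] z:[32/3,61/3] -> hit [11,52/3], descend [6, 8]
  N6 x:[28/3,52/3] y:[27/2,17] z:[44/3,61/3] -> hit [44/3,17], descend [2, 7]
    N2 x:[46/3,52/3] y:[27/2,17] z:[44/3,61/3] -> hit [46/3,17], descend [1, 12]
      N1 x:[49/3,50/3] y:[16,17] z:[58/3,61/3] -> miss, prune
      N12 x:[46/3,52/3] y:[27/2,14] z:[44/3,49/3] -> miss, prune
    N7 x:[28/3,10] y:[15,33/2] z:[17,19] -> miss, prune
  N8 x:[29/3,43/3] y:[11,24] z:[32/3,14] -> hit [11,14], descend [9, 10]
    N9 x:[34/3,40/3] y:[11,25/2] z:[12,14] -> hit [12,25/2], descend [3, 5]
      N3 x:[12,40/3] y:[23/2,25/2] z:[12,38/3] -> hit [12,25/2] leaf, test {P2@t=12}
      N5 x:[34/3,12] y:[11,12] z:[12,14] -> hit [12,12] leaf, test {P5@t=12}
    N10 x:[29/3,43/3] y:[21,24] z:[32/3,38/3] -> miss, prune

order=[0, 6, 2, 1, 12, 7, 8, 9, 3, 5, 10]  |boxes|=11  |leaves|=2  hit=P2

== RESULT ==
11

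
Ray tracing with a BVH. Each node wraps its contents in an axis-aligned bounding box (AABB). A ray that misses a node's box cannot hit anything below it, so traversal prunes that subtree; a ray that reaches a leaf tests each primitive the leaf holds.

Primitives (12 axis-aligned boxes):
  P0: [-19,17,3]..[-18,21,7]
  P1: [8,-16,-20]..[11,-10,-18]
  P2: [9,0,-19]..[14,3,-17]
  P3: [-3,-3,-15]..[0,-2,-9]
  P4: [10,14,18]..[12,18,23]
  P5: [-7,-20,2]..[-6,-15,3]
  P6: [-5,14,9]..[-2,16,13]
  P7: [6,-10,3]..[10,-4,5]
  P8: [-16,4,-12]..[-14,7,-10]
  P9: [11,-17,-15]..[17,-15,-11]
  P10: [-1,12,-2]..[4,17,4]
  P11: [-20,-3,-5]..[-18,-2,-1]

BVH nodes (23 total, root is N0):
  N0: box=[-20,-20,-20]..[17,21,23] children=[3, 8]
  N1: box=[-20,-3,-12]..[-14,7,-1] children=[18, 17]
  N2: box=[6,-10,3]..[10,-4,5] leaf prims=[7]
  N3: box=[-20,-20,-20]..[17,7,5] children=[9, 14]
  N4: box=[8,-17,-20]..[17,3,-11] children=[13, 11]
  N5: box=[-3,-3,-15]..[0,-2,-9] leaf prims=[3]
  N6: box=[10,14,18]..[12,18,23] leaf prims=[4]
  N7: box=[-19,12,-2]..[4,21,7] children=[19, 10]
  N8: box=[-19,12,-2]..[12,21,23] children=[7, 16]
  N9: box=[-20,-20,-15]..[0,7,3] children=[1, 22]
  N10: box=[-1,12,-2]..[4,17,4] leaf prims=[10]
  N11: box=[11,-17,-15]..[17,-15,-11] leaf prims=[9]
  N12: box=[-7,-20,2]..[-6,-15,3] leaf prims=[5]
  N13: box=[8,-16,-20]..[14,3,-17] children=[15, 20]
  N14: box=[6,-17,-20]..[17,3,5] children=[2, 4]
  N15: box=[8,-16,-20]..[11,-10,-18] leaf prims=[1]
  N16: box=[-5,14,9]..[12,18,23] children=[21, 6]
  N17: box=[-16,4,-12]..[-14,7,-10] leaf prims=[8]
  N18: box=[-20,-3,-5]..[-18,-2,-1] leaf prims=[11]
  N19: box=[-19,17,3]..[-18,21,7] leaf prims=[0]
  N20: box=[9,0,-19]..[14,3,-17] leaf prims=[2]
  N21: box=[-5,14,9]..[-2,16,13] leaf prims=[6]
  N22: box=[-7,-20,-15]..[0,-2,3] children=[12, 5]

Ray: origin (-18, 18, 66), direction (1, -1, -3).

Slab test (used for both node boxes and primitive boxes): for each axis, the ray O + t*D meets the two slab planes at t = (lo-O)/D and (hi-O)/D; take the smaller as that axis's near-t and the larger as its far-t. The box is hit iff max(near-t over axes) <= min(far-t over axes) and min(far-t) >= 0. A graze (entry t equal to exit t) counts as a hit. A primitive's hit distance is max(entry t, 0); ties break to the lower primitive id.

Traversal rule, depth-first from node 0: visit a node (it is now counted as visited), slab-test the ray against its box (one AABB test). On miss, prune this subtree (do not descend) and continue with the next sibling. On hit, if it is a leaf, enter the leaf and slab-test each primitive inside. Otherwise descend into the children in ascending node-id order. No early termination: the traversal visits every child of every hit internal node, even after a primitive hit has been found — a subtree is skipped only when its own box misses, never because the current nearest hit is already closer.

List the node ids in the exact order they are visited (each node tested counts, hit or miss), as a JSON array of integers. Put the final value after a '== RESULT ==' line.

Traverse from the root:
N0 x:[-2,35] y:[-3,38] z:[43/3,86/3] -> hit [43/3,86/3], descend [3, 8]
  N3 x:[-2,35] y:[11,38] z:[61/3,86/3] -> hit [61/3,86/3], descend [9, 14]
    N9 x:[-2,18] y:[11,38] z:[21,27] -> miss, prune
    N14 x:[24,35] y:[15,35] z:[61/3,86/3] -> hit [24,86/3], descend [2, 4]
      N2 x:[24,28] y:[22,28] z:[61/3,21] -> miss, prune
      N4 x:[26,35] y:[15,35] z:[77/3,86/3] -> hit [26,86/3], descend [11, 13]
        N11 x:[29,35] y:[33,35] z:[77/3,27] -> miss, prune
        N13 x:[26,32] y:[15,34] z:[83/3,86/3] -> hit [83/3,86/3], descend [15, 20]
          N15 x:[26,29] y:[28,34] z:[28,86/3] -> hit [28,86/3] leaf, test {P1@t=28}
          N20 x:[27,32] y:[15,18] z:[83/3,85/3] -> miss, prune
  N8 x:[-1,30] y:[-3,6] z:[43/3,68/3] -> miss, prune

Visited [0, 3, 9, 14, 2, 4, 11, 13, 15, 20, 8]. Tests: 11 box, 1 leaf. Nearest: P1.

== RESULT ==
[0, 3, 9, 14, 2, 4, 11, 13, 15, 20, 8]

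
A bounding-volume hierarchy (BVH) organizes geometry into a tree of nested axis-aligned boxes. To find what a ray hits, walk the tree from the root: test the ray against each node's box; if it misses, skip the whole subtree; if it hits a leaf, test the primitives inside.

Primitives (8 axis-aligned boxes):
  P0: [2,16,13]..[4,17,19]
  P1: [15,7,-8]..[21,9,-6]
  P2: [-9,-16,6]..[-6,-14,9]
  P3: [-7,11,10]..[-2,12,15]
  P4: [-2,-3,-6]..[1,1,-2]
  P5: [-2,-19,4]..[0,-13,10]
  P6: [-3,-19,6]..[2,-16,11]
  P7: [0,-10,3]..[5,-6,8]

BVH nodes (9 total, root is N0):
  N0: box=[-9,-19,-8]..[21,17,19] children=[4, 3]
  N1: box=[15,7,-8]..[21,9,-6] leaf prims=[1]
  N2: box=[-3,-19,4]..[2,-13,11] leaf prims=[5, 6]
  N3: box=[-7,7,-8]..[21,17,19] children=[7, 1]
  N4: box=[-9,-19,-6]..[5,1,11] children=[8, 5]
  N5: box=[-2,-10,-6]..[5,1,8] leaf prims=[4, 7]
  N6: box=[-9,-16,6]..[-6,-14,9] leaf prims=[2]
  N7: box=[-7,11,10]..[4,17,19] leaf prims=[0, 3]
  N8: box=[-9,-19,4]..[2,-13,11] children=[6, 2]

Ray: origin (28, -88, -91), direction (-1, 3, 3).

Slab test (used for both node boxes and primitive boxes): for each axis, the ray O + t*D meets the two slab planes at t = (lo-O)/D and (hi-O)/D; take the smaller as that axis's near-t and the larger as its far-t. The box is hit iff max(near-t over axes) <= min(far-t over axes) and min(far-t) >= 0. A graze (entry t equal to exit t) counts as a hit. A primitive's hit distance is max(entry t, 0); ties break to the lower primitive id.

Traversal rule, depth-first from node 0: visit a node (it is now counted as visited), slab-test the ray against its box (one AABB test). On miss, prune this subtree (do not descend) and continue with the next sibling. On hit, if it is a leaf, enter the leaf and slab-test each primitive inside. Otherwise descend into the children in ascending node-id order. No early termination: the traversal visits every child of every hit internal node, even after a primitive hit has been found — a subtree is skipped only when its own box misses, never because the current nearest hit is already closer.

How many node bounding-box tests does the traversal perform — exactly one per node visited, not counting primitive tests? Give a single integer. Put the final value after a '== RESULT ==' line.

Walk:
N0 x:[7,37] y:[23,35] z:[83/3,110/3] -> hit [83/3,35], descend [3, 4]
  N3 x:[7,35] y:[95/3,35] z:[83/3,110/3] -> hit [95/3,35], descend [1, 7]
    N1 x:[7,13] y:[95/3,97/3] z:[83/3,85/3] -> miss, prune
    N7 x:[24,35] y:[33,35] z:[101/3,110/3] -> hit [101/3,35] leaf, test {P0(miss), P3(miss)}
  N4 x:[23,37] y:[23,89/3] z:[85/3,34] -> hit [85/3,89/3], descend [5, 8]
    N5 x:[23,30] y:[26,89/3] z:[85/3,33] -> hit [85/3,89/3] leaf, test {P4@t=85/3, P7(miss)}
    N8 x:[26,37] y:[23,25] z:[95/3,34] -> miss, prune

Visited [0, 3, 1, 7, 4, 5, 8]. Tests: 7 box, 2 leaf. Nearest: P4.

== RESULT ==
7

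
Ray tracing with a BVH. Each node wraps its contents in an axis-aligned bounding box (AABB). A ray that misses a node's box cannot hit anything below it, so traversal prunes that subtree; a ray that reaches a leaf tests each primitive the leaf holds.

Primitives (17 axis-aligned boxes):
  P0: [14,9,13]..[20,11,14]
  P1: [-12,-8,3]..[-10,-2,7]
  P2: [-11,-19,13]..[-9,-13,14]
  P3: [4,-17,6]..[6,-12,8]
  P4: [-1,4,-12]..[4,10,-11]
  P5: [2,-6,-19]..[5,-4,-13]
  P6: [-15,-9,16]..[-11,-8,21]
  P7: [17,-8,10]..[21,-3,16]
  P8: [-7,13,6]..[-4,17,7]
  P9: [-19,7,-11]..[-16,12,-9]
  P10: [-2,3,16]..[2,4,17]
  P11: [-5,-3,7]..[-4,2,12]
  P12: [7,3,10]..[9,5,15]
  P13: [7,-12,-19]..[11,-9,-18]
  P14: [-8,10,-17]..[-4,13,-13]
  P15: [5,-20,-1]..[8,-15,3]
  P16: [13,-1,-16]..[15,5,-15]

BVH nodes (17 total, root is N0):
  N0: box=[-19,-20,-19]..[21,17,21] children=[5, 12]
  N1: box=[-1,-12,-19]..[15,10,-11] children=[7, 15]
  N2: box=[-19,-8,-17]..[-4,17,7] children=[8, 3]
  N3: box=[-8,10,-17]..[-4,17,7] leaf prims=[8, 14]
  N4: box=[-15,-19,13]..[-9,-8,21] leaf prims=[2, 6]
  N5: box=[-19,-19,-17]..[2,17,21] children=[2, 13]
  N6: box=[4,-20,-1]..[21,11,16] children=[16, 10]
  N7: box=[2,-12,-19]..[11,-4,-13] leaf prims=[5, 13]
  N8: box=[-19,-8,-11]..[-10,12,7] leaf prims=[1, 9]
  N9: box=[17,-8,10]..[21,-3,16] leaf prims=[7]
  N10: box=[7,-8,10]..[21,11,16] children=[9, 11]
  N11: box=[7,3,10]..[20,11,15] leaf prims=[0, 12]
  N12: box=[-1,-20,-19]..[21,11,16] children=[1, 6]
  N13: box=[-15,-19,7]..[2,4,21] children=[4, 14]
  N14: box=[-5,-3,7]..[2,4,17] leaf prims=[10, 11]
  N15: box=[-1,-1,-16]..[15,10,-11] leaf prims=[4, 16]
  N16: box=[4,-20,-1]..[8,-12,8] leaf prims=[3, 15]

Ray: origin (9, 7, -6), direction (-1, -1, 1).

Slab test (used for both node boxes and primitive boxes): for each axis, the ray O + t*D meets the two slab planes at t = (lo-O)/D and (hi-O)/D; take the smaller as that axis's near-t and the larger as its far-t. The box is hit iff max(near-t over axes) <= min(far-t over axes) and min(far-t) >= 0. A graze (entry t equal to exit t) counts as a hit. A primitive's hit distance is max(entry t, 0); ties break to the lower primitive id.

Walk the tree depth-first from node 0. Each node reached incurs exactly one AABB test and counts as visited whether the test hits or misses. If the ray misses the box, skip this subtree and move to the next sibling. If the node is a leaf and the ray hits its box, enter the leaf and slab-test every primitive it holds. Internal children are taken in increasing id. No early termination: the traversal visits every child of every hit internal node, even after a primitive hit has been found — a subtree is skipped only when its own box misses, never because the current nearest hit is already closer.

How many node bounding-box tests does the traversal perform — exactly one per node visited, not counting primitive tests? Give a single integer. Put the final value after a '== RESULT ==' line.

Walk:
N0 x:[-12,28] y:[-10,27] z:[-13,27] -> hit [-10,27], descend [5, 12]
  N5 x:[7,28] y:[-10,26] z:[-11,27] -> hit [7,26], descend [2, 13]
    N2 x:[13,28] y:[-10,15] z:[-11,13] -> hit [13,13], descend [3, 8]
      N3 x:[13,17] y:[-10,-3] z:[-11,13] -> miss, prune
      N8 x:[19,28] y:[-5,15] z:[-5,13] -> miss, prune
    N13 x:[7,24] y:[3,26] z:[13,27] -> hit [13,24], descend [4, 14]
      N4 x:[18,24] y:[15,26] z:[19,27] -> hit [19,24] leaf, test {P2@t=20, P6(miss)}
      N14 x:[7,14] y:[3,10] z:[13,23] -> miss, prune
  N12 x:[-12,10] y:[-4,27] z:[-13,22] -> hit [-4,10], descend [1, 6]
    N1 x:[-6,10] y:[-3,19] z:[-13,-5] -> miss, prune
    N6 x:[-12,5] y:[-4,27] z:[5,22] -> hit [5,5], descend [10, 16]
      N10 x:[-12,2] y:[-4,15] z:[16,22] -> miss, prune
      N16 x:[1,5] y:[19,27] z:[5,14] -> miss, prune

13 AABB tests over nodes [0, 5, 2, 3, 8, 13, 4, 14, 12, 1, 6, 10, 16]; 1 leaf entered; closest P2.

== RESULT ==
13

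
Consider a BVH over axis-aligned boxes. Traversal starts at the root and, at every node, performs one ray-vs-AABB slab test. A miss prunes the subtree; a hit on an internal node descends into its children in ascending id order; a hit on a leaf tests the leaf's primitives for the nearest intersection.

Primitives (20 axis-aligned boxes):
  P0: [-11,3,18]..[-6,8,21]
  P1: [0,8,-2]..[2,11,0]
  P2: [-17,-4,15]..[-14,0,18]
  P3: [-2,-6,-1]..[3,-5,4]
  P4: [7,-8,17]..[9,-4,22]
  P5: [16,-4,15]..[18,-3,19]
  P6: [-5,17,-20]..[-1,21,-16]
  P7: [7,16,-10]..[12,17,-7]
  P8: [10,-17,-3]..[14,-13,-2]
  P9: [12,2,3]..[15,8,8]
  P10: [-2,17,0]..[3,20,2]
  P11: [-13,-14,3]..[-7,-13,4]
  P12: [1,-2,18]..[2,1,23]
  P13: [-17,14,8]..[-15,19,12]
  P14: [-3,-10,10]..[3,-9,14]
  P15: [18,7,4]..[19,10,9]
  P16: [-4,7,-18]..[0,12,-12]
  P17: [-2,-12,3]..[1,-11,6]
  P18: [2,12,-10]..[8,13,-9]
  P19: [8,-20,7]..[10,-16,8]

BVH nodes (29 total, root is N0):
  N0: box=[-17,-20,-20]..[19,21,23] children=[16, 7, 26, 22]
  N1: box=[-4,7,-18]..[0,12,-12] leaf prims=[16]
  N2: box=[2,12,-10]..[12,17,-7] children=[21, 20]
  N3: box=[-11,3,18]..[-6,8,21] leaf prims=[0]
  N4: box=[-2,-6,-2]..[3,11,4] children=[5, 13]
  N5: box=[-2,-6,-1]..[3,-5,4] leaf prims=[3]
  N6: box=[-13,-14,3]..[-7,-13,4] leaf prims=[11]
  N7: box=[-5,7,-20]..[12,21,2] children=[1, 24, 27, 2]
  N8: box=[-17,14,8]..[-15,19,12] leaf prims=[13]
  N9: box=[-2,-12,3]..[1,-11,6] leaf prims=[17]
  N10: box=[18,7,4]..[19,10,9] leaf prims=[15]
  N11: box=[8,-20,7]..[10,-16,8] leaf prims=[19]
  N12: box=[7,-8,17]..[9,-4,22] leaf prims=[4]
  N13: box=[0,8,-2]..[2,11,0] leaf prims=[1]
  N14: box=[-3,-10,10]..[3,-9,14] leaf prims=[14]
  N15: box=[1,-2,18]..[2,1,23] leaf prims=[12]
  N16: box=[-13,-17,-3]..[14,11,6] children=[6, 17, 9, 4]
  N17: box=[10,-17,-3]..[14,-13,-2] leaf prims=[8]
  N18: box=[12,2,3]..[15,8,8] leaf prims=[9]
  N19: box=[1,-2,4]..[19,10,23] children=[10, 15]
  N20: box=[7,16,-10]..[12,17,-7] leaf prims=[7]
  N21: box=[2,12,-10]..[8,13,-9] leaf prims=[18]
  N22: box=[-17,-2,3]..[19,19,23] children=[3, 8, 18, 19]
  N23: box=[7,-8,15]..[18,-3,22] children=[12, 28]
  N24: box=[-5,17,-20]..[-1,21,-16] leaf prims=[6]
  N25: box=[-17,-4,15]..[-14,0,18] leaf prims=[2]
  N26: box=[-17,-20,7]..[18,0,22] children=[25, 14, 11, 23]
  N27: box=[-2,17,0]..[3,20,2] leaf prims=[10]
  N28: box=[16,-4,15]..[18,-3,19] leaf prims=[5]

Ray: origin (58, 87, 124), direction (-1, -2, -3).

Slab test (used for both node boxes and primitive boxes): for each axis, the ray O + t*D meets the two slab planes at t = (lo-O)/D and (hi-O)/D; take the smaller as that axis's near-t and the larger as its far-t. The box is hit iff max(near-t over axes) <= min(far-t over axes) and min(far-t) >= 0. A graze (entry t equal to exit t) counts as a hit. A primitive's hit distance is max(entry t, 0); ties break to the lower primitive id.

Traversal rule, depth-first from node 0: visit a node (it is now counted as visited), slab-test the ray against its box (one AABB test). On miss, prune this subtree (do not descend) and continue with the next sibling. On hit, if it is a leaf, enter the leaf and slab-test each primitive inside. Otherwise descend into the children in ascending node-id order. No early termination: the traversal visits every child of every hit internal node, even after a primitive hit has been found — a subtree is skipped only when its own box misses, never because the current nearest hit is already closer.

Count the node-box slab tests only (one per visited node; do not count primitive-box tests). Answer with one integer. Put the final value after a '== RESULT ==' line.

Trace the traversal:
N0 x:[39,75] y:[33,107/2] z:[101/3,48] -> hit [39,48], descend [7, 16, 22, 26]
  N7 x:[46,63] y:[33,40] z:[122/3,48] -> miss, prune
  N16 x:[44,71] y:[38,52] z:[118/3,127/3] -> miss, prune
  N22 x:[39,75] y:[34,89/2] z:[101/3,121/3] -> hit [39,121/3], descend [3, 8, 18, 19]
    N3 x:[64,69] y:[79/2,42] z:[103/3,106/3] -> miss, prune
    N8 x:[73,75] y:[34,73/2] z:[112/3,116/3] -> miss, prune
    N18 x:[43,46] y:[79/2,85/2] z:[116/3,121/3] -> miss, prune
    N19 x:[39,57] y:[77/2,89/2] z:[101/3,40] -> hit [39,40], descend [10, 15]
      N10 x:[39,40] y:[77/2,40] z:[115/3,40] -> hit [39,40] leaf, test {P15@t=39}
      N15 x:[56,57] y:[43,89/2] z:[101/3,106/3] -> miss, prune
  N26 x:[40,75] y:[87/2,107/2] z:[34,39] -> miss, prune

Summary -> nodes [0, 7, 16, 22, 3, 8, 18, 19, 10, 15, 26]; box-tests=11; leaf-entries=1; first=P15

== RESULT ==
11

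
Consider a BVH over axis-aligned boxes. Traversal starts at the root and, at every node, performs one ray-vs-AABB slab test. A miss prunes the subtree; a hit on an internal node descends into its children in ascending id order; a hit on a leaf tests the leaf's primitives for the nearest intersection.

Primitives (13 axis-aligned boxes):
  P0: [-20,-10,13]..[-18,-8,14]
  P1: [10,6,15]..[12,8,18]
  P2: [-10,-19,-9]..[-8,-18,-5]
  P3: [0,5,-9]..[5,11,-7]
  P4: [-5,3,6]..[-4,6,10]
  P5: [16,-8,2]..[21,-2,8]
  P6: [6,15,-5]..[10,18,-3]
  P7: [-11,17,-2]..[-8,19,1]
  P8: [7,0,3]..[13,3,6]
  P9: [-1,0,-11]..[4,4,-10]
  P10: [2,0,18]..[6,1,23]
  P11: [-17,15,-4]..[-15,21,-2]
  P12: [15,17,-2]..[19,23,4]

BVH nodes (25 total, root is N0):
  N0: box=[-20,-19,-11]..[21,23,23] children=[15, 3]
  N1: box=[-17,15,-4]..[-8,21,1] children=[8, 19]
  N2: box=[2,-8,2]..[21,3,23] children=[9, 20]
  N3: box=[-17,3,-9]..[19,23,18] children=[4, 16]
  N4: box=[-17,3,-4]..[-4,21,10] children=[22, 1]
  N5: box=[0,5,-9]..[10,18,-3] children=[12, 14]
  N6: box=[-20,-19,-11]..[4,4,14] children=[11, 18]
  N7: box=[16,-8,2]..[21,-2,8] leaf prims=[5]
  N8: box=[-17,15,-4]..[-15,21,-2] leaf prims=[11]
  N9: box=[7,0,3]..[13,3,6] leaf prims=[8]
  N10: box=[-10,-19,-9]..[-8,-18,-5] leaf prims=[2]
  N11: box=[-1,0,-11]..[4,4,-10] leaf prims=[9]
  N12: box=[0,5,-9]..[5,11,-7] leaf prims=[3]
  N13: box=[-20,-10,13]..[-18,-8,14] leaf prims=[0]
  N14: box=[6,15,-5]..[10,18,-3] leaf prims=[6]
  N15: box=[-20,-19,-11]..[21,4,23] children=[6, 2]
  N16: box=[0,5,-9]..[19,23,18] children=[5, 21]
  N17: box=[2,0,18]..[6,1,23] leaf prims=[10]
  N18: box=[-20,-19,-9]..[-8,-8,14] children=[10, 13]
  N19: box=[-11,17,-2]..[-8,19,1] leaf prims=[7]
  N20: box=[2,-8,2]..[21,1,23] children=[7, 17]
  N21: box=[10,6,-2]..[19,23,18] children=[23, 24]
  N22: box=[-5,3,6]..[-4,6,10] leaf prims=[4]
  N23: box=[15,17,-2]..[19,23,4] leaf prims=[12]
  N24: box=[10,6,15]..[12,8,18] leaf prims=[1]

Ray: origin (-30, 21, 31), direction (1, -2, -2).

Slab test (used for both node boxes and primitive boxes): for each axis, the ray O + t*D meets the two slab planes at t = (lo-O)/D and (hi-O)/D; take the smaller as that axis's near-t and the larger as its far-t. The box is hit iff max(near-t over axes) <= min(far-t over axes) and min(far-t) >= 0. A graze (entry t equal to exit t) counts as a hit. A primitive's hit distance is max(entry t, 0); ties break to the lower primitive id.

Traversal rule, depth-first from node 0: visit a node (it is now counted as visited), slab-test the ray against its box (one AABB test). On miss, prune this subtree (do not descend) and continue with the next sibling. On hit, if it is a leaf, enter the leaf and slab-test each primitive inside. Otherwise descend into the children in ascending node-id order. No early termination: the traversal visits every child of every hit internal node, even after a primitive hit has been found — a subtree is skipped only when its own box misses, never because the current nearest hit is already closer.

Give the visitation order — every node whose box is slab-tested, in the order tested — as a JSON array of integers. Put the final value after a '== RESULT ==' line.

Trace the traversal:
N0 x:[10,51] y:[-1,20] z:[4,21] -> hit [10,20], descend [3, 15]
  N3 x:[13,49] y:[-1,9] z:[13/2,20] -> miss, prune
  N15 x:[10,51] y:[17/2,20] z:[4,21] -> hit [10,20], descend [2, 6]
    N2 x:[32,51] y:[9,29/2] z:[4,29/2] -> miss, prune
    N6 x:[10,34] y:[17/2,20] z:[17/2,21] -> hit [10,20], descend [11, 18]
      N11 x:[29,34] y:[17/2,21/2] z:[41/2,21] -> miss, prune
      N18 x:[10,22] y:[29/2,20] z:[17/2,20] -> hit [29/2,20], descend [10, 13]
        N10 x:[20,22] y:[39/2,20] z:[18,20] -> hit [20,20] leaf, test {P2@t=20}
        N13 x:[10,12] y:[29/2,31/2] z:[17/2,9] -> miss, prune

Visited [0, 3, 15, 2, 6, 11, 18, 10, 13]. Tests: 9 box, 1 leaf. Nearest: P2.

== RESULT ==
[0, 3, 15, 2, 6, 11, 18, 10, 13]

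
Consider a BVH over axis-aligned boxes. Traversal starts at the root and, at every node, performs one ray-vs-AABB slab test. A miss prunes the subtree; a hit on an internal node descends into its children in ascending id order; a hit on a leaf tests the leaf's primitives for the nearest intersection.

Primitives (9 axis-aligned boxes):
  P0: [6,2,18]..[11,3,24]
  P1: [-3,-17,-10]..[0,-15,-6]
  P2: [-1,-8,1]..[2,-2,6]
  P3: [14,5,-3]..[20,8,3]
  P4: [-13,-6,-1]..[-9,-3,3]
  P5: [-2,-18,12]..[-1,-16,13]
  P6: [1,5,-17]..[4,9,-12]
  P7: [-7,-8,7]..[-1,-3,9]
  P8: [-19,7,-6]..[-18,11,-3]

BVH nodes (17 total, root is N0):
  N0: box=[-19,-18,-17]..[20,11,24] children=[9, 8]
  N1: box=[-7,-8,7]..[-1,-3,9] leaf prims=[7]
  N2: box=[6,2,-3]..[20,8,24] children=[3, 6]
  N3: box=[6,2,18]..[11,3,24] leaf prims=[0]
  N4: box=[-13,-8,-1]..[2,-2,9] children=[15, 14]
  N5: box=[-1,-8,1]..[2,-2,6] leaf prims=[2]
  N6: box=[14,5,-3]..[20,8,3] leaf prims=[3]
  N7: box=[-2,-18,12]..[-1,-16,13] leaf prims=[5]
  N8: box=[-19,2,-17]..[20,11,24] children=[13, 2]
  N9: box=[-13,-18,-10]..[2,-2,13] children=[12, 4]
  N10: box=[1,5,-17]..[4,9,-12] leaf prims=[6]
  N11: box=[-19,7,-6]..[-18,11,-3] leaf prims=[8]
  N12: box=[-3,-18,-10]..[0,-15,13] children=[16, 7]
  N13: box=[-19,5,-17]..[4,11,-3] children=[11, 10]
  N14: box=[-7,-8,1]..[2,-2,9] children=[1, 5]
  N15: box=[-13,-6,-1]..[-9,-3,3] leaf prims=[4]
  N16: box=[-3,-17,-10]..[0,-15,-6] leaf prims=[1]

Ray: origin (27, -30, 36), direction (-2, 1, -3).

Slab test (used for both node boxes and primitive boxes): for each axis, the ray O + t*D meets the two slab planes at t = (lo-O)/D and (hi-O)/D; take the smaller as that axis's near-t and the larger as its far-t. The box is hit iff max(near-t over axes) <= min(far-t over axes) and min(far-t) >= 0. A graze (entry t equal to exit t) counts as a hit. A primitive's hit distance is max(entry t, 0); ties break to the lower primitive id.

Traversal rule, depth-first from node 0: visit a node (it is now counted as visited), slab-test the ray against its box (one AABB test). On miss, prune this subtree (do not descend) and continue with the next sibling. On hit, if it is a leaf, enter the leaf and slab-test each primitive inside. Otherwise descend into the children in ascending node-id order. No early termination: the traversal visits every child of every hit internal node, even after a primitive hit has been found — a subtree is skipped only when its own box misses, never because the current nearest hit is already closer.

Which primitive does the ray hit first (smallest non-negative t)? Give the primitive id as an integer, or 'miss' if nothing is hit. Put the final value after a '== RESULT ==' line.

Walk:
N0 x:[7/2,23] y:[12,41] z:[4,53/3] -> hit [12,53/3], descend [8, 9]
  N8 x:[7/2,23] y:[32,41] z:[4,53/3] -> miss, prune
  N9 x:[25/2,20] y:[12,28] z:[23/3,46/3] -> hit [25/2,46/3], descend [4, 12]
    N4 x:[25/2,20] y:[22,28] z:[9,37/3] -> miss, prune
    N12 x:[27/2,15] y:[12,15] z:[23/3,46/3] -> hit [27/2,15], descend [7, 16]
      N7 x:[14,29/2] y:[12,14] z:[23/3,8] -> miss, prune
      N16 x:[27/2,15] y:[13,15] z:[14,46/3] -> hit [14,15] leaf, test {P1@t=14}

order=[0, 8, 9, 4, 12, 7, 16]  |boxes|=7  |leaves|=1  hit=P1

== RESULT ==
1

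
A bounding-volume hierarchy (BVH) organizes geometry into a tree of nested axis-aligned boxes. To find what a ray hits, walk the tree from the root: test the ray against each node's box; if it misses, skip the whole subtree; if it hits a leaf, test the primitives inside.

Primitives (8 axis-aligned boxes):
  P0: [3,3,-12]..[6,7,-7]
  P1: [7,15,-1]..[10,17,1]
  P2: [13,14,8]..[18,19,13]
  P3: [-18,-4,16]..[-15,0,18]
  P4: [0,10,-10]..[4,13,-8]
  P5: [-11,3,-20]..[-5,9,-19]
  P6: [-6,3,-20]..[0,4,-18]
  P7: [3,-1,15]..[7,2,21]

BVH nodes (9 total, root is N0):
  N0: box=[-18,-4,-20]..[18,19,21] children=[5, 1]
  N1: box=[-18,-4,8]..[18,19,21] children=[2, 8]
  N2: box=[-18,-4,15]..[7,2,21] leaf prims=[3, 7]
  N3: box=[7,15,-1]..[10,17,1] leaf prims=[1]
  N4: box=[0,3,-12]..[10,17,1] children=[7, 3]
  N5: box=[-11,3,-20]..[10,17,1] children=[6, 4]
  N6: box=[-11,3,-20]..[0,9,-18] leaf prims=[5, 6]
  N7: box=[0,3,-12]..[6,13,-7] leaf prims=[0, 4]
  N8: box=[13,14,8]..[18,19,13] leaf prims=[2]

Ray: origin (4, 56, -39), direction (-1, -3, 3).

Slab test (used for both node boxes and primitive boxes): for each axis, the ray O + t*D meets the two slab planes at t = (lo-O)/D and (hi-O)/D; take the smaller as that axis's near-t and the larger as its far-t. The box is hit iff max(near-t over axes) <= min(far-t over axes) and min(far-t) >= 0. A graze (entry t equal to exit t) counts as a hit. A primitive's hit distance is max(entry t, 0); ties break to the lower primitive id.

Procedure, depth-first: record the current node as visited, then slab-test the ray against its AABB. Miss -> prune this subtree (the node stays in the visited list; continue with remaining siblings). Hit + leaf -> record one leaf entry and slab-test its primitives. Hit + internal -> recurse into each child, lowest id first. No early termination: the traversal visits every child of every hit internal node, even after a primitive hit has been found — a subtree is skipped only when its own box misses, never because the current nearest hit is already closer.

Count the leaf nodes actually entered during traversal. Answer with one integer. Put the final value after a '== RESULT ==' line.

Trace the traversal:
N0 x:[-14,22] y:[37/3,20] z:[19/3,20] -> hit [37/3,20], descend [1, 5]
  N1 x:[-14,22] y:[37/3,20] z:[47/3,20] -> hit [47/3,20], descend [2, 8]
    N2 x:[-3,22] y:[18,20] z:[18,20] -> hit [18,20] leaf, test {P3@t=19, P7(miss)}
    N8 x:[-14,-9] y:[37/3,14] z:[47/3,52/3] -> miss, prune
  N5 x:[-6,15] y:[13,53/3] z:[19/3,40/3] -> hit [13,40/3], descend [4, 6]
    N4 x:[-6,4] y:[13,53/3] z:[9,40/3] -> miss, prune
    N6 x:[4,15] y:[47/3,53/3] z:[19/3,7] -> miss, prune

order=[0, 1, 2, 8, 5, 4, 6]  |boxes|=7  |leaves|=1  hit=P3

== RESULT ==
1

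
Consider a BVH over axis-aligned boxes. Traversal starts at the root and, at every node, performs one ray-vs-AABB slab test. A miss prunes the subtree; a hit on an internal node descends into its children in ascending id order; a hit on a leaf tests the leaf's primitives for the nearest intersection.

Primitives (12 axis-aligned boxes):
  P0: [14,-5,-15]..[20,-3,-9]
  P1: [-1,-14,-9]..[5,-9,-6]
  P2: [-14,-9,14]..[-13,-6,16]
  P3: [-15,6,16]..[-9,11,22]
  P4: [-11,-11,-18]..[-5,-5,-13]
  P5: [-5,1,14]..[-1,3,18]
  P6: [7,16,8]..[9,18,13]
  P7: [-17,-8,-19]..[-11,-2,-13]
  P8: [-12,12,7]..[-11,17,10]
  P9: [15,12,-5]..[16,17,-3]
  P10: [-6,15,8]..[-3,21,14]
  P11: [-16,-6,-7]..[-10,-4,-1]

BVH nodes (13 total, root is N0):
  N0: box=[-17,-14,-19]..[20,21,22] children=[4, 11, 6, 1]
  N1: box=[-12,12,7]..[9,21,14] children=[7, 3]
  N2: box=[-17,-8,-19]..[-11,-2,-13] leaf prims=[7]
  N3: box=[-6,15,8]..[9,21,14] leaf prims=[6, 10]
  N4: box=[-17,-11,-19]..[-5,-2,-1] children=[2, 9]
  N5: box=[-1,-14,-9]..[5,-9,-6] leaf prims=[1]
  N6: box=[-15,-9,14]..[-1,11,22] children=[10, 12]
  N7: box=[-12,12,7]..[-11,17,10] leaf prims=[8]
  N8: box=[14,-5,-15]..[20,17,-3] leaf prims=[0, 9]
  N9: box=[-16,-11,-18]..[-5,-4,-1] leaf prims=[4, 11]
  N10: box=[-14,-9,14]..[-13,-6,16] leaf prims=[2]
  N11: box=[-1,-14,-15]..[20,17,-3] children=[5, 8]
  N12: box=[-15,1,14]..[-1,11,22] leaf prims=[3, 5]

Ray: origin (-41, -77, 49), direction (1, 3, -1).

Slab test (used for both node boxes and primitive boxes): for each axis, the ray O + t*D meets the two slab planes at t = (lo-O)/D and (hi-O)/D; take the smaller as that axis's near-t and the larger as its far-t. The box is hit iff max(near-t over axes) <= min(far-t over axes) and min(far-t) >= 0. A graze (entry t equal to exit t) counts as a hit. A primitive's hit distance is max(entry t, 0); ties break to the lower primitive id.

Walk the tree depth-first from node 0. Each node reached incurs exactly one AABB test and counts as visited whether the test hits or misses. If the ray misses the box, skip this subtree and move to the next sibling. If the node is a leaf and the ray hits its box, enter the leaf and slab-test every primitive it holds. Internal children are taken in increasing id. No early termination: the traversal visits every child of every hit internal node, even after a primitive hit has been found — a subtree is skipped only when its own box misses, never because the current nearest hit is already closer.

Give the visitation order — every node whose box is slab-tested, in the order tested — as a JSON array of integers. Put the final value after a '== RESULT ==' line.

Trace the traversal:
N0 x:[24,61] y:[21,98/3] z:[27,68] -> hit [27,98/3], descend [1, 4, 6, 11]
  N1 x:[29,50] y:[89/3,98/3] z:[35,42] -> miss, prune
  N4 x:[24,36] y:[22,25] z:[50,68] -> miss, prune
  N6 x:[26,40] y:[68/3,88/3] z:[27,35] -> hit [27,88/3], descend [10, 12]
    N10 x:[27,28] y:[68/3,71/3] z:[33,35] -> miss, prune
    N12 x:[26,40] y:[26,88/3] z:[27,35] -> hit [27,88/3] leaf, test {P3@t=83/3, P5(miss)}
  N11 x:[40,61] y:[21,94/3] z:[52,64] -> miss, prune

order=[0, 1, 4, 6, 10, 12, 11]  |boxes|=7  |leaves|=1  hit=P3

== RESULT ==
[0, 1, 4, 6, 10, 12, 11]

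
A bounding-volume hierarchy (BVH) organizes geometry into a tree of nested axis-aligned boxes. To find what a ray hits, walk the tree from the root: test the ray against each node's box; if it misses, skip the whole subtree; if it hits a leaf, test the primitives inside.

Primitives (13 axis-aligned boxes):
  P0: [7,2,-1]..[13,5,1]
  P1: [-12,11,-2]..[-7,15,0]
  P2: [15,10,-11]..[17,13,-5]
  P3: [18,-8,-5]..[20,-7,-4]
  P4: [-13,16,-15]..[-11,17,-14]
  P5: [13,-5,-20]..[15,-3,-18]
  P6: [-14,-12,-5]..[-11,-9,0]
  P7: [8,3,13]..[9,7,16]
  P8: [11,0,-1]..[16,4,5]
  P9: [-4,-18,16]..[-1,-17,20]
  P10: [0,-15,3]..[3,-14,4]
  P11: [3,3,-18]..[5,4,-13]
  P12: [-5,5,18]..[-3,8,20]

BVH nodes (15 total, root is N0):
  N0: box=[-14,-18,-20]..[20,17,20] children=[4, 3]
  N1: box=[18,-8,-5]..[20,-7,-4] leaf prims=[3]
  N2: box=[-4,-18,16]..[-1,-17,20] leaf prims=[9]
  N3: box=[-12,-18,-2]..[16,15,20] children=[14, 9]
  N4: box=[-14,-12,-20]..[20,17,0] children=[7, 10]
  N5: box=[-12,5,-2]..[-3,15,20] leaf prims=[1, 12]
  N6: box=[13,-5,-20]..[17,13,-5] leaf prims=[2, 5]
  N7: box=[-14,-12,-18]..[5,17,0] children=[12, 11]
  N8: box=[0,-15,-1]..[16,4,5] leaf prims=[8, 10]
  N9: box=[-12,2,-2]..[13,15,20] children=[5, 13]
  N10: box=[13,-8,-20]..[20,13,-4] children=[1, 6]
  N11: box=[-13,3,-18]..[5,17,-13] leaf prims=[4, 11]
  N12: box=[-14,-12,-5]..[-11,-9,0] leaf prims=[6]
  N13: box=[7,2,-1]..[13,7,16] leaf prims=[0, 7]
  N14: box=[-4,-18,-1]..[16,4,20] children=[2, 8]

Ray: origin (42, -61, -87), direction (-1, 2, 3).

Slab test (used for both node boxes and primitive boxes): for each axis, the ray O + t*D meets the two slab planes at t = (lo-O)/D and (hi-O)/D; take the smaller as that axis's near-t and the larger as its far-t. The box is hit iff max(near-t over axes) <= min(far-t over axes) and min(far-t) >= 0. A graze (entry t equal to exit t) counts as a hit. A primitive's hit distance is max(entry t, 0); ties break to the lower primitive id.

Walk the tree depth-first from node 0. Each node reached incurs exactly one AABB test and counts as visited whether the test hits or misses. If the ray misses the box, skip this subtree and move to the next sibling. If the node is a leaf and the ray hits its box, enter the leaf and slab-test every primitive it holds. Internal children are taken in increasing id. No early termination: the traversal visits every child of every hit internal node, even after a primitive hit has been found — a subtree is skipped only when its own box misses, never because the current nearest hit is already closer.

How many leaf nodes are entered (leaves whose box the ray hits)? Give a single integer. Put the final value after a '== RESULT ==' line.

Traverse from the root:
N0 x:[22,56] y:[43/2,39] z:[67/3,107/3] -> hit [67/3,107/3], descend [3, 4]
  N3 x:[26,54] y:[43/2,38] z:[85/3,107/3] -> hit [85/3,107/3], descend [9, 14]
    N9 x:[29,54] y:[63/2,38] z:[85/3,107/3] -> hit [63/2,107/3], descend [5, 13]
      N5 x:[45,54] y:[33,38] z:[85/3,107/3] -> miss, prune
      N13 x:[29,35] y:[63/2,34] z:[86/3,103/3] -> hit [63/2,34] leaf, test {P0(miss), P7@t=100/3}
    N14 x:[26,46] y:[43/2,65/2] z:[86/3,107/3] -> hit [86/3,65/2], descend [2, 8]
      N2 x:[43,46] y:[43/2,22] z:[103/3,107/3] -> miss, prune
      N8 x:[26,42] y:[23,65/2] z:[86/3,92/3] -> hit [86/3,92/3] leaf, test {P8@t=61/2, P10(miss)}
  N4 x:[22,56] y:[49/2,39] z:[67/3,29] -> hit [49/2,29], descend [7, 10]
    N7 x:[37,56] y:[49/2,39] z:[23,29] -> miss, prune
    N10 x:[22,29] y:[53/2,37] z:[67/3,83/3] -> hit [53/2,83/3], descend [1, 6]
      N1 x:[22,24] y:[53/2,27] z:[82/3,83/3] -> miss, prune
      N6 x:[25,29] y:[28,37] z:[67/3,82/3] -> miss, prune

order=[0, 3, 9, 5, 13, 14, 2, 8, 4, 7, 10, 1, 6]  |boxes|=13  |leaves|=2  hit=P8

== RESULT ==
2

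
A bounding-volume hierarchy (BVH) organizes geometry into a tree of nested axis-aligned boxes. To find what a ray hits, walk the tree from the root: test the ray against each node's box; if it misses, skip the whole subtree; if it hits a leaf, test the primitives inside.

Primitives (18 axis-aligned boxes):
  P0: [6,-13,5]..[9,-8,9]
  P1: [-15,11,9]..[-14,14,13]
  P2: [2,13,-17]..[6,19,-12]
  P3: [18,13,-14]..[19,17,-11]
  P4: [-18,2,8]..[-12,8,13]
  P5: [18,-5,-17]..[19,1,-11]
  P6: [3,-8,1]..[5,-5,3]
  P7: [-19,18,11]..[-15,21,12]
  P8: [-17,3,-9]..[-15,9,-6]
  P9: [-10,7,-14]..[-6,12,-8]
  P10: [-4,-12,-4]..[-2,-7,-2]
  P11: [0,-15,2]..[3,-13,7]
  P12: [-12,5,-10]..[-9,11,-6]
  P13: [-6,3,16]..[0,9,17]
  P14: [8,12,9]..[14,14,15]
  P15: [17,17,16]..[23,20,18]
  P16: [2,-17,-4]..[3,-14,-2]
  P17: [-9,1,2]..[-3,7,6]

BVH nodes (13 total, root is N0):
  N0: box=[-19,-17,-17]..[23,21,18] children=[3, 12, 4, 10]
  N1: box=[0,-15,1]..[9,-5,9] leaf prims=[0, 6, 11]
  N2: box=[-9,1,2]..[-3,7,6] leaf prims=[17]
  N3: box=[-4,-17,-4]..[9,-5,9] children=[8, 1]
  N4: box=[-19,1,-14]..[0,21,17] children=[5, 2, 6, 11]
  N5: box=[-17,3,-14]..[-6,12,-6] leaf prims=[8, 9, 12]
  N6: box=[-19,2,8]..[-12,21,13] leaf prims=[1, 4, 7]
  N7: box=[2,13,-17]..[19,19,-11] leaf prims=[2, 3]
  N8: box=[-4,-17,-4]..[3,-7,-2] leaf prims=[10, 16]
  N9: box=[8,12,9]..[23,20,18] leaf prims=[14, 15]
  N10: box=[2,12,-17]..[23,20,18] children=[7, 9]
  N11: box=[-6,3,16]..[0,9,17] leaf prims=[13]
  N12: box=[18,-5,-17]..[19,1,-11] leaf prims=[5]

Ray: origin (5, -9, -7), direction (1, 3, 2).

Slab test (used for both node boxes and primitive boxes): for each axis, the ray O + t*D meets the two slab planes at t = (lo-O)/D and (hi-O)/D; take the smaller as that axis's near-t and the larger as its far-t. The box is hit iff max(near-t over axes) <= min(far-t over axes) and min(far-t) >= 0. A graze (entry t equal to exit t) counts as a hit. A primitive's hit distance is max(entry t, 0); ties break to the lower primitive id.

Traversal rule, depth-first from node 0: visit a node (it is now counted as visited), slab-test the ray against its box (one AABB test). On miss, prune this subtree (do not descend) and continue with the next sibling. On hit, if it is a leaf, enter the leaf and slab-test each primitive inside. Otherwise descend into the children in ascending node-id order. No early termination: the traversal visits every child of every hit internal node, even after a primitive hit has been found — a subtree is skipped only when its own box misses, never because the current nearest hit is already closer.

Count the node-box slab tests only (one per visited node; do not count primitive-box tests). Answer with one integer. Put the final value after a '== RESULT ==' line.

Traverse from the root:
N0 x:[-24,18] y:[-8/3,10] z:[-5,25/2] -> hit [-8/3,10], descend [3, 4, 10, 12]
  N3 x:[-9,4] y:[-8/3,4/3] z:[3/2,8] -> miss, prune
  N4 x:[-24,-5] y:[10/3,10] z:[-7/2,12] -> miss, prune
  N10 x:[-3,18] y:[7,29/3] z:[-5,25/2] -> hit [7,29/3], descend [7, 9]
    N7 x:[-3,14] y:[22/3,28/3] z:[-5,-2] -> miss, prune
    N9 x:[3,18] y:[7,29/3] z:[8,25/2] -> hit [8,29/3] leaf, test {P14(miss), P15(miss)}
  N12 x:[13,14] y:[4/3,10/3] z:[-5,-2] -> miss, prune

Summary -> nodes [0, 3, 4, 10, 7, 9, 12]; box-tests=7; leaf-entries=1; first=miss

== RESULT ==
7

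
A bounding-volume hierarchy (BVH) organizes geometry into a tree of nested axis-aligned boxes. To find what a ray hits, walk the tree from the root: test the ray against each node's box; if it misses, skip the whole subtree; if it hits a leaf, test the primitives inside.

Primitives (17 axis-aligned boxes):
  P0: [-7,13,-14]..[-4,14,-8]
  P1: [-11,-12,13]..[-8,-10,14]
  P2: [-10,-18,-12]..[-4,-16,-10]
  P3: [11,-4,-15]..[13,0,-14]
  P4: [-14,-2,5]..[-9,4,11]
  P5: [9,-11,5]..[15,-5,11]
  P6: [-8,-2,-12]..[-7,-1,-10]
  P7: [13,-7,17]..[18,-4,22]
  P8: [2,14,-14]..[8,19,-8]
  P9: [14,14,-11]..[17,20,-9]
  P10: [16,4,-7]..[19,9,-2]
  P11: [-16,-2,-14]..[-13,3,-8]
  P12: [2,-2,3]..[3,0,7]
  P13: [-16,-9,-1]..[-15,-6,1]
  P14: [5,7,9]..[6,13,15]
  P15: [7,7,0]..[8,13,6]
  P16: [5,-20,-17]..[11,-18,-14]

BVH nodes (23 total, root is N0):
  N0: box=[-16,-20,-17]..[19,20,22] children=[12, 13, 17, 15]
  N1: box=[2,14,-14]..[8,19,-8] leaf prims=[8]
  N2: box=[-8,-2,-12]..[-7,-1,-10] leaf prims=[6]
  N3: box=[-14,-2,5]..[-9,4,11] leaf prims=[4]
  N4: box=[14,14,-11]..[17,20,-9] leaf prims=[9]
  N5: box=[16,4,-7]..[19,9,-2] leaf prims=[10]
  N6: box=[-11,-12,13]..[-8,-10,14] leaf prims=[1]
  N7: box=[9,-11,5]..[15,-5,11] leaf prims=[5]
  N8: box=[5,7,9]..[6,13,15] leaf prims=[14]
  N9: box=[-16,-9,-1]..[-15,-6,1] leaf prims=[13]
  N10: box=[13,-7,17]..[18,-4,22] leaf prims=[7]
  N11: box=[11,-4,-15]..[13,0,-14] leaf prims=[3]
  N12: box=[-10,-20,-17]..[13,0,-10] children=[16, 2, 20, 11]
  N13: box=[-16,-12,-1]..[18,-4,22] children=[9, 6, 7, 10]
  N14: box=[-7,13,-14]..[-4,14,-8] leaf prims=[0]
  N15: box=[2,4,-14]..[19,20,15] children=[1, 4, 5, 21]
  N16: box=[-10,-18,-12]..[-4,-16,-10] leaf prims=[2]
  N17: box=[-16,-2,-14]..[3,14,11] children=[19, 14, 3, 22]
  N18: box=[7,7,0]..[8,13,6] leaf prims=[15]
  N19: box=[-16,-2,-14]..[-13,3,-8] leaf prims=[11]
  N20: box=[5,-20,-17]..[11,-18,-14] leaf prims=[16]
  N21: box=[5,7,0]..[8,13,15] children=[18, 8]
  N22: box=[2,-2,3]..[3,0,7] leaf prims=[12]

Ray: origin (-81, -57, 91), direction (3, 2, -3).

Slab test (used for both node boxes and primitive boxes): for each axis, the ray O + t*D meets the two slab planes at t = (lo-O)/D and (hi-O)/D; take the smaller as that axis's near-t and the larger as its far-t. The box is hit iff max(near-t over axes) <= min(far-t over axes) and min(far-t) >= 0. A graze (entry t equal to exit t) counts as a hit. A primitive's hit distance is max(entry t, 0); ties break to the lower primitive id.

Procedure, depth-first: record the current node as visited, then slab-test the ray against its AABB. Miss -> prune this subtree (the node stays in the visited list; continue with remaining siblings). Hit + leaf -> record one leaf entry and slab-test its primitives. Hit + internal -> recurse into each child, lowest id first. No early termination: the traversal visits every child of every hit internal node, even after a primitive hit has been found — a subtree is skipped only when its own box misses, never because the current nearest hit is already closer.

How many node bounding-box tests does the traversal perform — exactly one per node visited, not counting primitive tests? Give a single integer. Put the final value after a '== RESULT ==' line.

Traverse from the root:
N0 x:[65/3,100/3] y:[37/2,77/2] z:[23,36] -> hit [23,100/3], descend [12, 13, 15, 17]
  N12 x:[71/3,94/3] y:[37/2,57/2] z:[101/3,36] -> miss, prune
  N13 x:[65/3,33] y:[45/2,53/2] z:[23,92/3] -> hit [23,53/2], descend [6, 7, 9, 10]
    N6 x:[70/3,73/3] y:[45/2,47/2] z:[77/3,26] -> miss, prune
    N7 x:[30,32] y:[23,26] z:[80/3,86/3] -> miss, prune
    N9 x:[65/3,22] y:[24,51/2] z:[30,92/3] -> miss, prune
    N10 x:[94/3,33] y:[25,53/2] z:[23,74/3] -> miss, prune
  N15 x:[83/3,100/3] y:[61/2,77/2] z:[76/3,35] -> hit [61/2,100/3], descend [1, 4, 5, 21]
    N1 x:[83/3,89/3] y:[71/2,38] z:[33,35] -> miss, prune
    N4 x:[95/3,98/3] y:[71/2,77/2] z:[100/3,34] -> miss, prune
    N5 x:[97/3,100/3] y:[61/2,33] z:[31,98/3] -> hit [97/3,98/3] leaf, test {P10@t=97/3}
    N21 x:[86/3,89/3] y:[32,35] z:[76/3,91/3] -> miss, prune
  N17 x:[65/3,28] y:[55/2,71/2] z:[80/3,35] -> hit [55/2,28], descend [3, 14, 19, 22]
    N3 x:[67/3,24] y:[55/2,61/2] z:[80/3,86/3] -> miss, prune
    N14 x:[74/3,77/3] y:[35,71/2] z:[33,35] -> miss, prune
    N19 x:[65/3,68/3] y:[55/2,30] z:[33,35] -> miss, prune
    N22 x:[83/3,28] y:[55/2,57/2] z:[28,88/3] -> hit [28,28] leaf, test {P12@t=28}

order=[0, 12, 13, 6, 7, 9, 10, 15, 1, 4, 5, 21, 17, 3, 14, 19, 22]  |boxes|=17  |leaves|=2  hit=P12

== RESULT ==
17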